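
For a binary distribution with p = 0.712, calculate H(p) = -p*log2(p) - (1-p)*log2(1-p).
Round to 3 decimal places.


H = -0.712*log2(0.712) - 0.288*log2(0.288) = 0.866.

0.866


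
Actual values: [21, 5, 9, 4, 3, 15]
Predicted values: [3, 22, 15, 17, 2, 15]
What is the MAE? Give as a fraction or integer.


MAE = (1/6) * (|21-3|=18 + |5-22|=17 + |9-15|=6 + |4-17|=13 + |3-2|=1 + |15-15|=0). Sum = 55. MAE = 55/6.

55/6


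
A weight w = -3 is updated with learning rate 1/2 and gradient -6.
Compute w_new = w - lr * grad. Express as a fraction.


w_new = -3 - 1/2 * -6 = -3 - -3 = 0.

0


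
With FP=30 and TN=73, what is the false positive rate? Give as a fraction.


FPR = FP / (FP + TN) = 30 / 103 = 30/103.

30/103


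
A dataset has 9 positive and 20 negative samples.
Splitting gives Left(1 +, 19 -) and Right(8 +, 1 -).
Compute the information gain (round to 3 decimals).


H(parent) = 0.8936. H(left) = 0.2864, H(right) = 0.5033. Weighted = (20/29)*0.2864 + (9/29)*0.5033 = 0.3537. IG = 0.8936 - 0.3537 = 0.5399, which rounds to 0.540.

0.540


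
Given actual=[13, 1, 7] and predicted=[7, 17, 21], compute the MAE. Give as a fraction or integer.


MAE = (1/3) * (|13-7|=6 + |1-17|=16 + |7-21|=14). Sum = 36. MAE = 12.

12


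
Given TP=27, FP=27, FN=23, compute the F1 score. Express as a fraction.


Precision = 27/54 = 1/2. Recall = 27/50 = 27/50. F1 = 2*P*R/(P+R) = 27/52.

27/52


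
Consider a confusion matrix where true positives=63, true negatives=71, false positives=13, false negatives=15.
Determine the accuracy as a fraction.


Accuracy = (TP + TN) / (TP + TN + FP + FN) = (63 + 71) / 162 = 67/81.

67/81


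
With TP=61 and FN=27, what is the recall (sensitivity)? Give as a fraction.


Recall = TP / (TP + FN) = 61 / 88 = 61/88.

61/88


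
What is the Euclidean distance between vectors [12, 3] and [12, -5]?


d = sqrt(sum of squared differences). (12-12)^2=0, (3--5)^2=64. Sum = 64.

8


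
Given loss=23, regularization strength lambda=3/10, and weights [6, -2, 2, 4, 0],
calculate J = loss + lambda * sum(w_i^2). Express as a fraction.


L2 sq norm = sum(w^2) = 60. J = 23 + 3/10 * 60 = 41.

41


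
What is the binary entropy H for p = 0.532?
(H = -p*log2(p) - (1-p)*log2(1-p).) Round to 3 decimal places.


H = -0.532*log2(0.532) - 0.468*log2(0.468) = 0.997.

0.997


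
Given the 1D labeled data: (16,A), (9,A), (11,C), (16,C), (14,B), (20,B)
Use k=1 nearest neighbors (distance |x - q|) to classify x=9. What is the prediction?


Distances: |16-9|=7, |9-9|=0, |11-9|=2, |16-9|=7, |14-9|=5, |20-9|=11. 1 nearest: (9,A). Counts: {'A': 1}. Majority class: A.

A


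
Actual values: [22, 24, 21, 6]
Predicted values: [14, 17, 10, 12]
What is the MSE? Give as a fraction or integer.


MSE = (1/4) * ((22-14)^2=64 + (24-17)^2=49 + (21-10)^2=121 + (6-12)^2=36). Sum = 270. MSE = 135/2.

135/2


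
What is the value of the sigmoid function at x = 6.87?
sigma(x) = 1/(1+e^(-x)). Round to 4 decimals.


sigma(6.87) = 1/(1+e^(-6.87)) = 1/(1+0.001038) = 1/1.001038 = 0.9990.

0.9990


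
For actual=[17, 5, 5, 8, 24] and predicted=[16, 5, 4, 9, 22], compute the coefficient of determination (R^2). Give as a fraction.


Mean(y) = 59/5. SS_res = 7. SS_tot = 1414/5. R^2 = 1 - 7/(1414/5) = 197/202.

197/202


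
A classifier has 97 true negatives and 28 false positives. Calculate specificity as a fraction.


Specificity = TN / (TN + FP) = 97 / 125 = 97/125.

97/125


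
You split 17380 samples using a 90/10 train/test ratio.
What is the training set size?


Test set = 17380 * 10% = 1738. Training set = 17380 - 1738 = 15642.

15642


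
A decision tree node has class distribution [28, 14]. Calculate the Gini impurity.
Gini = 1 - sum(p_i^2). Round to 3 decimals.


Total = 42. Proportions: 28/42, 14/42. sum(p_i^2) = 0.5556. Gini = 1 - 0.5556 = 0.4444, which rounds to 0.444.

0.444


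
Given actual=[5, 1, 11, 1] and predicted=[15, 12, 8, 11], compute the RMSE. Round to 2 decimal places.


MSE = 82.5000. RMSE = sqrt(82.5000) = 9.08.

9.08


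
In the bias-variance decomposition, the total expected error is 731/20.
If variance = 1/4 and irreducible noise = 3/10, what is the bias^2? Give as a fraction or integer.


Total error = bias^2 + variance + irreducible noise. So bias^2 = 731/20 - 1/4 - 3/10 = 36.

36


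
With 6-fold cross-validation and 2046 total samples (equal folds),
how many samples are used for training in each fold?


Each validation fold has 2046/6 = 341 samples. Training set = 2046 - 341 = 1705.

1705


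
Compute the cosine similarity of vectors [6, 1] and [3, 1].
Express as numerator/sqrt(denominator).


dot = 19. |a|^2 = 37, |b|^2 = 10. cos = 19/sqrt(370).

19/sqrt(370)


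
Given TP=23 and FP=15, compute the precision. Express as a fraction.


Precision = TP / (TP + FP) = 23 / 38 = 23/38.

23/38


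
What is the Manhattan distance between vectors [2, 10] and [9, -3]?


d = sum of absolute differences: |2-9|=7 + |10--3|=13 = 20.

20


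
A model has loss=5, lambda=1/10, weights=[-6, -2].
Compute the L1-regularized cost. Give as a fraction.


L1 norm = sum(|w|) = 8. J = 5 + 1/10 * 8 = 29/5.

29/5


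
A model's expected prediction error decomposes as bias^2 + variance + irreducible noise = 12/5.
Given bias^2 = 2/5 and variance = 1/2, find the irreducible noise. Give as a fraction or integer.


Total error = bias^2 + variance + irreducible noise. So irreducible noise = 12/5 - 2/5 - 1/2 = 3/2.

3/2


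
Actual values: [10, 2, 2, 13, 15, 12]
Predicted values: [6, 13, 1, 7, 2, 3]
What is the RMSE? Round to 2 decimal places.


MSE = 70.6667. RMSE = sqrt(70.6667) = 8.41.

8.41


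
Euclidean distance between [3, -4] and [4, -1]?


d = sqrt(sum of squared differences). (3-4)^2=1, (-4--1)^2=9. Sum = 10.

sqrt(10)


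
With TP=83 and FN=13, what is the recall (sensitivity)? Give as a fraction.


Recall = TP / (TP + FN) = 83 / 96 = 83/96.

83/96


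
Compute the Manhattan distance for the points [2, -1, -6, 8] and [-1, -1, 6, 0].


d = sum of absolute differences: |2--1|=3 + |-1--1|=0 + |-6-6|=12 + |8-0|=8 = 23.

23


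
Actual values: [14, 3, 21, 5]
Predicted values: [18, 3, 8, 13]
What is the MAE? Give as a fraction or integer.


MAE = (1/4) * (|14-18|=4 + |3-3|=0 + |21-8|=13 + |5-13|=8). Sum = 25. MAE = 25/4.

25/4


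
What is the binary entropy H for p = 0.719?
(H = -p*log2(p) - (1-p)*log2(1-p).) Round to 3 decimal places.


H = -0.719*log2(0.719) - 0.281*log2(0.281) = 0.857.

0.857


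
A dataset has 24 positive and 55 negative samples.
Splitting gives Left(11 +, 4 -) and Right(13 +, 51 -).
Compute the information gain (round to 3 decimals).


H(parent) = 0.8859. H(left) = 0.8366, H(right) = 0.7281. Weighted = (15/79)*0.8366 + (64/79)*0.7281 = 0.7487. IG = 0.8859 - 0.7487 = 0.1372, which rounds to 0.137.

0.137


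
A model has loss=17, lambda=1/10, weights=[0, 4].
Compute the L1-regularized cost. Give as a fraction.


L1 norm = sum(|w|) = 4. J = 17 + 1/10 * 4 = 87/5.

87/5


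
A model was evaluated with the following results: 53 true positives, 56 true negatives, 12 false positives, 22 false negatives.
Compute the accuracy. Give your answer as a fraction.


Accuracy = (TP + TN) / (TP + TN + FP + FN) = (53 + 56) / 143 = 109/143.

109/143


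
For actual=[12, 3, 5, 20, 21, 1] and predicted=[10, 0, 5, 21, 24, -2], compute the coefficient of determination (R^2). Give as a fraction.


Mean(y) = 31/3. SS_res = 32. SS_tot = 1138/3. R^2 = 1 - 32/(1138/3) = 521/569.

521/569


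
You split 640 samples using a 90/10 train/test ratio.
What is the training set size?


Test set = 640 * 10% = 64. Training set = 640 - 64 = 576.

576


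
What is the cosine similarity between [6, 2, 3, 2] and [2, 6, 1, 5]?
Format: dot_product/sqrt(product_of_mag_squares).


dot = 37. |a|^2 = 53, |b|^2 = 66. cos = 37/sqrt(3498).

37/sqrt(3498)


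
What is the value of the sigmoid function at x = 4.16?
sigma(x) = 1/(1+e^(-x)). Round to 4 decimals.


sigma(4.16) = 1/(1+e^(-4.16)) = 1/(1+0.015608) = 1/1.015608 = 0.9846.

0.9846


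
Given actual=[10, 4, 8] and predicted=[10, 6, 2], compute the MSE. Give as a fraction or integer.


MSE = (1/3) * ((10-10)^2=0 + (4-6)^2=4 + (8-2)^2=36). Sum = 40. MSE = 40/3.

40/3


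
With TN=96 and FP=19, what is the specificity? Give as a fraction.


Specificity = TN / (TN + FP) = 96 / 115 = 96/115.

96/115


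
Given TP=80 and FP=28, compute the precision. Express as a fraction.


Precision = TP / (TP + FP) = 80 / 108 = 20/27.

20/27


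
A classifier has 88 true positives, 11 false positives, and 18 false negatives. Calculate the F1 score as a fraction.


Precision = 88/99 = 8/9. Recall = 88/106 = 44/53. F1 = 2*P*R/(P+R) = 176/205.

176/205


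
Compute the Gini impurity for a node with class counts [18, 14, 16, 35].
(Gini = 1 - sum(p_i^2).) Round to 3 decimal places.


Total = 83. Proportions: 18/83, 14/83, 16/83, 35/83. sum(p_i^2) = 0.2905. Gini = 1 - 0.2905 = 0.7095, which rounds to 0.710.

0.710


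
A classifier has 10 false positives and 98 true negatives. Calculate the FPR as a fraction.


FPR = FP / (FP + TN) = 10 / 108 = 5/54.

5/54


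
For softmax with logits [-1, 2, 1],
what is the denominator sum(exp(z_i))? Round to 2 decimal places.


Denom = e^-1=0.3679 + e^2=7.3891 + e^1=2.7183. Sum = 10.4753, which rounds to 10.48.

10.48


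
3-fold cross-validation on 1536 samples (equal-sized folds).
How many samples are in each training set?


Each validation fold has 1536/3 = 512 samples. Training set = 1536 - 512 = 1024.

1024


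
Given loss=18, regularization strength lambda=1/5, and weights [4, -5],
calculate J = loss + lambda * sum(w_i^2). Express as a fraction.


L2 sq norm = sum(w^2) = 41. J = 18 + 1/5 * 41 = 131/5.

131/5


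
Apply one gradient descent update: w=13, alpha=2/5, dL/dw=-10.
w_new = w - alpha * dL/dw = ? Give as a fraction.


w_new = 13 - 2/5 * -10 = 13 - -4 = 17.

17


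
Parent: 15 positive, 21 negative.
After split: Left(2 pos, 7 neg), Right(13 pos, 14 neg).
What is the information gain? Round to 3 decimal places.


H(parent) = 0.9799. H(left) = 0.7642, H(right) = 0.9990. Weighted = (9/36)*0.7642 + (27/36)*0.9990 = 0.9403. IG = 0.9799 - 0.9403 = 0.0396, which rounds to 0.040.

0.040


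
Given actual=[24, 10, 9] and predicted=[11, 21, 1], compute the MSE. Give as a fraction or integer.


MSE = (1/3) * ((24-11)^2=169 + (10-21)^2=121 + (9-1)^2=64). Sum = 354. MSE = 118.

118


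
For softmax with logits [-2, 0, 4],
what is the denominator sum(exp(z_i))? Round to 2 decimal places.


Denom = e^-2=0.1353 + e^0=1.0000 + e^4=54.5982. Sum = 55.7335, which rounds to 55.73.

55.73


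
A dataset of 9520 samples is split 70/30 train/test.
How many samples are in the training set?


Test set = 9520 * 30% = 2856. Training set = 9520 - 2856 = 6664.

6664


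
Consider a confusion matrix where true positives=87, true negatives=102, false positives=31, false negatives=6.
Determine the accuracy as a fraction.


Accuracy = (TP + TN) / (TP + TN + FP + FN) = (87 + 102) / 226 = 189/226.

189/226


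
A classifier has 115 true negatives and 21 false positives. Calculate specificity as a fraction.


Specificity = TN / (TN + FP) = 115 / 136 = 115/136.

115/136


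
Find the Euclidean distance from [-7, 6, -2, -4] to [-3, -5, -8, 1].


d = sqrt(sum of squared differences). (-7--3)^2=16, (6--5)^2=121, (-2--8)^2=36, (-4-1)^2=25. Sum = 198.

sqrt(198)


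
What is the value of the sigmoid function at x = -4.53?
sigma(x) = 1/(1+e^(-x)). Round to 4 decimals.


sigma(-4.53) = 1/(1+e^(4.53)) = 1/(1+92.758561) = 1/93.758561 = 0.0107.

0.0107


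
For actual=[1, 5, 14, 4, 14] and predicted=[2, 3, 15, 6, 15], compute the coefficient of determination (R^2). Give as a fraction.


Mean(y) = 38/5. SS_res = 11. SS_tot = 726/5. R^2 = 1 - 11/(726/5) = 61/66.

61/66


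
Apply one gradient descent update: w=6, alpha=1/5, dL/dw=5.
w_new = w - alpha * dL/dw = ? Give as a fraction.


w_new = 6 - 1/5 * 5 = 6 - 1 = 5.

5


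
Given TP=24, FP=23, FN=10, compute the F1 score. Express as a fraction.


Precision = 24/47 = 24/47. Recall = 24/34 = 12/17. F1 = 2*P*R/(P+R) = 16/27.

16/27


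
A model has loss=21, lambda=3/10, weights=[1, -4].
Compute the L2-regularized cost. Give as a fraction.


L2 sq norm = sum(w^2) = 17. J = 21 + 3/10 * 17 = 261/10.

261/10


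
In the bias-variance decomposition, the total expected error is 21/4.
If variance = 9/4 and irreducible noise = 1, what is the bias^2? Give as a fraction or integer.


Total error = bias^2 + variance + irreducible noise. So bias^2 = 21/4 - 9/4 - 1 = 2.

2


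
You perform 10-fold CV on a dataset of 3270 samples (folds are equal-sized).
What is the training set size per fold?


Each validation fold has 3270/10 = 327 samples. Training set = 3270 - 327 = 2943.

2943


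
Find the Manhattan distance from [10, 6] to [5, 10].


d = sum of absolute differences: |10-5|=5 + |6-10|=4 = 9.

9


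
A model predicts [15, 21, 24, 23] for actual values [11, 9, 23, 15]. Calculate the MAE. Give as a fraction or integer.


MAE = (1/4) * (|11-15|=4 + |9-21|=12 + |23-24|=1 + |15-23|=8). Sum = 25. MAE = 25/4.

25/4


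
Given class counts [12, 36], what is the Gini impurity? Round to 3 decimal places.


Total = 48. Proportions: 12/48, 36/48. sum(p_i^2) = 0.6250. Gini = 1 - 0.6250 = 0.3750, which rounds to 0.375.

0.375


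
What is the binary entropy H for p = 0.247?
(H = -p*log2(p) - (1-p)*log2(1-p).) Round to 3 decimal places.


H = -0.247*log2(0.247) - 0.753*log2(0.753) = 0.806.

0.806


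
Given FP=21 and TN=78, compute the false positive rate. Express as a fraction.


FPR = FP / (FP + TN) = 21 / 99 = 7/33.

7/33


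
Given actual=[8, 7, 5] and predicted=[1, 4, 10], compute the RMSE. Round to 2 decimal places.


MSE = 27.6667. RMSE = sqrt(27.6667) = 5.26.

5.26


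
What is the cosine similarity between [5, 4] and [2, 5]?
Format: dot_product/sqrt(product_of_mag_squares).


dot = 30. |a|^2 = 41, |b|^2 = 29. cos = 30/sqrt(1189).

30/sqrt(1189)


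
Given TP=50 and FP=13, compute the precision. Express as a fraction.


Precision = TP / (TP + FP) = 50 / 63 = 50/63.

50/63


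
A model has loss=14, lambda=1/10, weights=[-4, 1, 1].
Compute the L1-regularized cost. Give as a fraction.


L1 norm = sum(|w|) = 6. J = 14 + 1/10 * 6 = 73/5.

73/5


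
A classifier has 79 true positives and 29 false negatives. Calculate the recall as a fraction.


Recall = TP / (TP + FN) = 79 / 108 = 79/108.

79/108


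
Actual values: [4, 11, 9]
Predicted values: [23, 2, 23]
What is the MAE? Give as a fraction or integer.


MAE = (1/3) * (|4-23|=19 + |11-2|=9 + |9-23|=14). Sum = 42. MAE = 14.

14


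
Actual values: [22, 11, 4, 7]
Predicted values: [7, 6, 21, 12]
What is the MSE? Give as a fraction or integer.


MSE = (1/4) * ((22-7)^2=225 + (11-6)^2=25 + (4-21)^2=289 + (7-12)^2=25). Sum = 564. MSE = 141.

141


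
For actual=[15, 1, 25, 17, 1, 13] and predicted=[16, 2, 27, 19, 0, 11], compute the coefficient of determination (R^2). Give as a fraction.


Mean(y) = 12. SS_res = 15. SS_tot = 446. R^2 = 1 - 15/(446) = 431/446.

431/446


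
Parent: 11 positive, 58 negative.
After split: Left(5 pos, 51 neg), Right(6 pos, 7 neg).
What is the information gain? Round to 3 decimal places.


H(parent) = 0.6329. H(left) = 0.4341, H(right) = 0.9957. Weighted = (56/69)*0.4341 + (13/69)*0.9957 = 0.5399. IG = 0.6329 - 0.5399 = 0.0930, which rounds to 0.093.

0.093


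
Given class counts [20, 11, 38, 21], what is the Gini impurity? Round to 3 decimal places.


Total = 90. Proportions: 20/90, 11/90, 38/90, 21/90. sum(p_i^2) = 0.2970. Gini = 1 - 0.2970 = 0.7030, which rounds to 0.703.

0.703


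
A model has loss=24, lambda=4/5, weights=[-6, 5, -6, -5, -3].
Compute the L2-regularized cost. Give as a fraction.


L2 sq norm = sum(w^2) = 131. J = 24 + 4/5 * 131 = 644/5.

644/5


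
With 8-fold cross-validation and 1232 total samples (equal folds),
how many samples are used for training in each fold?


Each validation fold has 1232/8 = 154 samples. Training set = 1232 - 154 = 1078.

1078


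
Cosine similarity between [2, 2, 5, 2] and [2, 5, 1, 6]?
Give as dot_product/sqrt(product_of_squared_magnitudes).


dot = 31. |a|^2 = 37, |b|^2 = 66. cos = 31/sqrt(2442).

31/sqrt(2442)


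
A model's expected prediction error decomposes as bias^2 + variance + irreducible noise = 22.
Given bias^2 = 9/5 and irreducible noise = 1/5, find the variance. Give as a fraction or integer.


Total error = bias^2 + variance + irreducible noise. So variance = 22 - 9/5 - 1/5 = 20.

20


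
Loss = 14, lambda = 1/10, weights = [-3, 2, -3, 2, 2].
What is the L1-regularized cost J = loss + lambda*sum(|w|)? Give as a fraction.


L1 norm = sum(|w|) = 12. J = 14 + 1/10 * 12 = 76/5.

76/5


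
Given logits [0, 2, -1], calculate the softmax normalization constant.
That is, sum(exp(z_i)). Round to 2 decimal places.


Denom = e^0=1.0000 + e^2=7.3891 + e^-1=0.3679. Sum = 8.7570, which rounds to 8.76.

8.76


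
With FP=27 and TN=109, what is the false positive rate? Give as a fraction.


FPR = FP / (FP + TN) = 27 / 136 = 27/136.

27/136


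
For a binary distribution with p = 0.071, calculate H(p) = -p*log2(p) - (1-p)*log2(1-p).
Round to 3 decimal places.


H = -0.071*log2(0.071) - 0.929*log2(0.929) = 0.370.

0.370


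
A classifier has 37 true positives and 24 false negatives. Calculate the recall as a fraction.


Recall = TP / (TP + FN) = 37 / 61 = 37/61.

37/61


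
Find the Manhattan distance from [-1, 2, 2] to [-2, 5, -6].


d = sum of absolute differences: |-1--2|=1 + |2-5|=3 + |2--6|=8 = 12.

12


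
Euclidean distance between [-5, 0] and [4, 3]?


d = sqrt(sum of squared differences). (-5-4)^2=81, (0-3)^2=9. Sum = 90.

sqrt(90)


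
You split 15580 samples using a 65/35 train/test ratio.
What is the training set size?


Test set = 15580 * 35% = 5453. Training set = 15580 - 5453 = 10127.

10127


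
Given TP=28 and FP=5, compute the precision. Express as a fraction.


Precision = TP / (TP + FP) = 28 / 33 = 28/33.

28/33


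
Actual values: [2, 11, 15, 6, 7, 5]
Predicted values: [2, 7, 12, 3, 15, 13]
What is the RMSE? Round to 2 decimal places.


MSE = 27.0000. RMSE = sqrt(27.0000) = 5.20.

5.20


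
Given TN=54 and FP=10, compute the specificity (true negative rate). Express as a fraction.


Specificity = TN / (TN + FP) = 54 / 64 = 27/32.

27/32


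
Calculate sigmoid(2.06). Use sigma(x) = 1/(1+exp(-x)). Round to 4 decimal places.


sigma(2.06) = 1/(1+e^(-2.06)) = 1/(1+0.127454) = 1/1.127454 = 0.8870.

0.8870


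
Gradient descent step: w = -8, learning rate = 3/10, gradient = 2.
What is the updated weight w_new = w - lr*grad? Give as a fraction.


w_new = -8 - 3/10 * 2 = -8 - 3/5 = -43/5.

-43/5


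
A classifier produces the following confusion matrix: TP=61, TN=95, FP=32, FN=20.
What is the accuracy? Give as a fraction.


Accuracy = (TP + TN) / (TP + TN + FP + FN) = (61 + 95) / 208 = 3/4.

3/4


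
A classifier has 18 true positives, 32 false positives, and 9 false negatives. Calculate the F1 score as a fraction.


Precision = 18/50 = 9/25. Recall = 18/27 = 2/3. F1 = 2*P*R/(P+R) = 36/77.

36/77


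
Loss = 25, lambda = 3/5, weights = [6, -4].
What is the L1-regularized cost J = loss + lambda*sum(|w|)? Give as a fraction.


L1 norm = sum(|w|) = 10. J = 25 + 3/5 * 10 = 31.

31


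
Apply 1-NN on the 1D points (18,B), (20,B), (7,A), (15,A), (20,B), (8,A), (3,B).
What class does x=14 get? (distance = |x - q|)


Distances: |18-14|=4, |20-14|=6, |7-14|=7, |15-14|=1, |20-14|=6, |8-14|=6, |3-14|=11. 1 nearest: (15,A). Counts: {'A': 1}. Majority class: A.

A


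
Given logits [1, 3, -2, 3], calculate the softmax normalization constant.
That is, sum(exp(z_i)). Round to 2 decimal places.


Denom = e^1=2.7183 + e^3=20.0855 + e^-2=0.1353 + e^3=20.0855. Sum = 43.0246, which rounds to 43.02.

43.02


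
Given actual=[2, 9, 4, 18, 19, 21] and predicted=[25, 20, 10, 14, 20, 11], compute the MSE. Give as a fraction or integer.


MSE = (1/6) * ((2-25)^2=529 + (9-20)^2=121 + (4-10)^2=36 + (18-14)^2=16 + (19-20)^2=1 + (21-11)^2=100). Sum = 803. MSE = 803/6.

803/6


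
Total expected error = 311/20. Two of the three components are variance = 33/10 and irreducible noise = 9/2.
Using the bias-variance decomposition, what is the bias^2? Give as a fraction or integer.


Total error = bias^2 + variance + irreducible noise. So bias^2 = 311/20 - 33/10 - 9/2 = 31/4.

31/4


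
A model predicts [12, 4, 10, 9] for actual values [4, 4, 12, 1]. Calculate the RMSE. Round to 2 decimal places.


MSE = 33.0000. RMSE = sqrt(33.0000) = 5.74.

5.74


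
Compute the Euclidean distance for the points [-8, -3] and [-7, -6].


d = sqrt(sum of squared differences). (-8--7)^2=1, (-3--6)^2=9. Sum = 10.

sqrt(10)


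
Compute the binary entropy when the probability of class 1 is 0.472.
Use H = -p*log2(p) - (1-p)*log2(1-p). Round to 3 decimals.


H = -0.472*log2(0.472) - 0.528*log2(0.528) = 0.998.

0.998


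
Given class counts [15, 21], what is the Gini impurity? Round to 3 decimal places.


Total = 36. Proportions: 15/36, 21/36. sum(p_i^2) = 0.5139. Gini = 1 - 0.5139 = 0.4861, which rounds to 0.486.

0.486


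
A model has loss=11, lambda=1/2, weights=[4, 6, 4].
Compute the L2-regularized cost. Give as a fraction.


L2 sq norm = sum(w^2) = 68. J = 11 + 1/2 * 68 = 45.

45


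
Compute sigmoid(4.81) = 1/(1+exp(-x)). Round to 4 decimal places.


sigma(4.81) = 1/(1+e^(-4.81)) = 1/(1+0.008148) = 1/1.008148 = 0.9919.

0.9919


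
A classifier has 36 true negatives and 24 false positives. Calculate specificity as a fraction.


Specificity = TN / (TN + FP) = 36 / 60 = 3/5.

3/5


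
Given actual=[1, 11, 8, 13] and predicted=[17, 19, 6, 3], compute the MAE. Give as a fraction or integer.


MAE = (1/4) * (|1-17|=16 + |11-19|=8 + |8-6|=2 + |13-3|=10). Sum = 36. MAE = 9.

9


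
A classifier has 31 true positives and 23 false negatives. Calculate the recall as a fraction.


Recall = TP / (TP + FN) = 31 / 54 = 31/54.

31/54


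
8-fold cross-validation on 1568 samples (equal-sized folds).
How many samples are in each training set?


Each validation fold has 1568/8 = 196 samples. Training set = 1568 - 196 = 1372.

1372


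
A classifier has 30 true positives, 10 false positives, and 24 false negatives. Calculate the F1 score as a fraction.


Precision = 30/40 = 3/4. Recall = 30/54 = 5/9. F1 = 2*P*R/(P+R) = 30/47.

30/47


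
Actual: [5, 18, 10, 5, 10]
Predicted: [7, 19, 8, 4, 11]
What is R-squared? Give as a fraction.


Mean(y) = 48/5. SS_res = 11. SS_tot = 566/5. R^2 = 1 - 11/(566/5) = 511/566.

511/566


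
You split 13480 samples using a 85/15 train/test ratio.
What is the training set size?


Test set = 13480 * 15% = 2022. Training set = 13480 - 2022 = 11458.

11458


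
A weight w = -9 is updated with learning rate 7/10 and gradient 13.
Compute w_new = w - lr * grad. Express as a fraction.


w_new = -9 - 7/10 * 13 = -9 - 91/10 = -181/10.

-181/10


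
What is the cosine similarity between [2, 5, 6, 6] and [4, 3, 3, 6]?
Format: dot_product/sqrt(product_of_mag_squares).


dot = 77. |a|^2 = 101, |b|^2 = 70. cos = 77/sqrt(7070).

77/sqrt(7070)


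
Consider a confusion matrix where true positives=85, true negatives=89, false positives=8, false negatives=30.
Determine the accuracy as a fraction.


Accuracy = (TP + TN) / (TP + TN + FP + FN) = (85 + 89) / 212 = 87/106.

87/106


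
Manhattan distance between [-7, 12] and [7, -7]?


d = sum of absolute differences: |-7-7|=14 + |12--7|=19 = 33.

33


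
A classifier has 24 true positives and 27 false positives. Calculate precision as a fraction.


Precision = TP / (TP + FP) = 24 / 51 = 8/17.

8/17


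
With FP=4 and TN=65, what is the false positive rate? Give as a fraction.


FPR = FP / (FP + TN) = 4 / 69 = 4/69.

4/69


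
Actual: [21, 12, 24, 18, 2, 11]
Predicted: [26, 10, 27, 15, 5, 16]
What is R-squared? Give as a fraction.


Mean(y) = 44/3. SS_res = 81. SS_tot = 958/3. R^2 = 1 - 81/(958/3) = 715/958.

715/958


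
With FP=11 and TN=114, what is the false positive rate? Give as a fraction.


FPR = FP / (FP + TN) = 11 / 125 = 11/125.

11/125


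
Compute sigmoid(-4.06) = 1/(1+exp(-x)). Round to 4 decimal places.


sigma(-4.06) = 1/(1+e^(4.06)) = 1/(1+57.974311) = 1/58.974311 = 0.0170.

0.0170


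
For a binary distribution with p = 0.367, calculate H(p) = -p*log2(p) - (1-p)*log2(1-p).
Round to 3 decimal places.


H = -0.367*log2(0.367) - 0.633*log2(0.633) = 0.948.

0.948


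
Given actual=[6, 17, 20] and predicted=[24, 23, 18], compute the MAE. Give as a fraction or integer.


MAE = (1/3) * (|6-24|=18 + |17-23|=6 + |20-18|=2). Sum = 26. MAE = 26/3.

26/3


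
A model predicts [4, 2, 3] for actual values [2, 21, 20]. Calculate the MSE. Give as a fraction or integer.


MSE = (1/3) * ((2-4)^2=4 + (21-2)^2=361 + (20-3)^2=289). Sum = 654. MSE = 218.

218


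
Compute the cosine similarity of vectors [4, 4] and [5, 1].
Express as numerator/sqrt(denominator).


dot = 24. |a|^2 = 32, |b|^2 = 26. cos = 24/sqrt(832).

24/sqrt(832)


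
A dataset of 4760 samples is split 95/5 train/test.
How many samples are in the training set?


Test set = 4760 * 5% = 238. Training set = 4760 - 238 = 4522.

4522


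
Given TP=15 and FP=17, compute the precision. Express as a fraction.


Precision = TP / (TP + FP) = 15 / 32 = 15/32.

15/32


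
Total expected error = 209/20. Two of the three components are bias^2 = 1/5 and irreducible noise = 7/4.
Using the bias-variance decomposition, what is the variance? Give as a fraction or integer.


Total error = bias^2 + variance + irreducible noise. So variance = 209/20 - 1/5 - 7/4 = 17/2.

17/2


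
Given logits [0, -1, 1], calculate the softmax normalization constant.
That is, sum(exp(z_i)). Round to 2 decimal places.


Denom = e^0=1.0000 + e^-1=0.3679 + e^1=2.7183. Sum = 4.0862, which rounds to 4.09.

4.09


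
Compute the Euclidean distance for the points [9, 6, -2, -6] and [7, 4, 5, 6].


d = sqrt(sum of squared differences). (9-7)^2=4, (6-4)^2=4, (-2-5)^2=49, (-6-6)^2=144. Sum = 201.

sqrt(201)


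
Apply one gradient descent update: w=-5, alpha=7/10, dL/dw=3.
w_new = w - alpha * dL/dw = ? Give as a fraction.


w_new = -5 - 7/10 * 3 = -5 - 21/10 = -71/10.

-71/10


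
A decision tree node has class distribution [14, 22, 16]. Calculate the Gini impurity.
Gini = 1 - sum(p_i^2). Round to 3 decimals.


Total = 52. Proportions: 14/52, 22/52, 16/52. sum(p_i^2) = 0.3462. Gini = 1 - 0.3462 = 0.6538, which rounds to 0.654.

0.654


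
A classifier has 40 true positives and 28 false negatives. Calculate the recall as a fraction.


Recall = TP / (TP + FN) = 40 / 68 = 10/17.

10/17


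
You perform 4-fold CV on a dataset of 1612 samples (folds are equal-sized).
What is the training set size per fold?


Each validation fold has 1612/4 = 403 samples. Training set = 1612 - 403 = 1209.

1209


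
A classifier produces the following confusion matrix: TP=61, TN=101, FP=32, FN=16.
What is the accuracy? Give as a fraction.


Accuracy = (TP + TN) / (TP + TN + FP + FN) = (61 + 101) / 210 = 27/35.

27/35


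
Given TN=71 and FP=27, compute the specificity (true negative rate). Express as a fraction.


Specificity = TN / (TN + FP) = 71 / 98 = 71/98.

71/98


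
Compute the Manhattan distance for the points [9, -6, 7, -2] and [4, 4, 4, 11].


d = sum of absolute differences: |9-4|=5 + |-6-4|=10 + |7-4|=3 + |-2-11|=13 = 31.

31


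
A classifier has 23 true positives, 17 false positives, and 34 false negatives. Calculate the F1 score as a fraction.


Precision = 23/40 = 23/40. Recall = 23/57 = 23/57. F1 = 2*P*R/(P+R) = 46/97.

46/97


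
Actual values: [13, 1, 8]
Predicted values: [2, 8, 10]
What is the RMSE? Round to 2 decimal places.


MSE = 58.0000. RMSE = sqrt(58.0000) = 7.62.

7.62


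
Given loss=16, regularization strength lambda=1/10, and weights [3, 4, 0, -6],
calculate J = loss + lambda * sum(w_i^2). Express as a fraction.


L2 sq norm = sum(w^2) = 61. J = 16 + 1/10 * 61 = 221/10.

221/10


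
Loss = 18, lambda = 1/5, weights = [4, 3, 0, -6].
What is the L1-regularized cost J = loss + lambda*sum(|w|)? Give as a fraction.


L1 norm = sum(|w|) = 13. J = 18 + 1/5 * 13 = 103/5.

103/5


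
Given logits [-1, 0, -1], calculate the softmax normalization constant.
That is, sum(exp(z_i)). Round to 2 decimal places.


Denom = e^-1=0.3679 + e^0=1.0000 + e^-1=0.3679. Sum = 1.7358, which rounds to 1.74.

1.74


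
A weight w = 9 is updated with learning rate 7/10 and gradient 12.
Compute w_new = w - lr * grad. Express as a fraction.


w_new = 9 - 7/10 * 12 = 9 - 42/5 = 3/5.

3/5


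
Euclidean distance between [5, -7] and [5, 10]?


d = sqrt(sum of squared differences). (5-5)^2=0, (-7-10)^2=289. Sum = 289.

17


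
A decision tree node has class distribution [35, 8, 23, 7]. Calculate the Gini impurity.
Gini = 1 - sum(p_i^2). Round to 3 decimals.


Total = 73. Proportions: 35/73, 8/73, 23/73, 7/73. sum(p_i^2) = 0.3503. Gini = 1 - 0.3503 = 0.6497, which rounds to 0.650.

0.650


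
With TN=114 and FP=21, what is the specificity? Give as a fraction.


Specificity = TN / (TN + FP) = 114 / 135 = 38/45.

38/45


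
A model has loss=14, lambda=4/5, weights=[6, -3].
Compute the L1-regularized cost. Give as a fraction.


L1 norm = sum(|w|) = 9. J = 14 + 4/5 * 9 = 106/5.

106/5


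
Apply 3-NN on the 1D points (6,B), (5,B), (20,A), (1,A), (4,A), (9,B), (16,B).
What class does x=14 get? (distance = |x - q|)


Distances: |6-14|=8, |5-14|=9, |20-14|=6, |1-14|=13, |4-14|=10, |9-14|=5, |16-14|=2. 3 nearest: (16,B), (9,B), (20,A). Counts: {'B': 2, 'A': 1}. Majority class: B.

B


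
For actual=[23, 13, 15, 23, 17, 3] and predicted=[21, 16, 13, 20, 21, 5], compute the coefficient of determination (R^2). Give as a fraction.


Mean(y) = 47/3. SS_res = 46. SS_tot = 832/3. R^2 = 1 - 46/(832/3) = 347/416.

347/416


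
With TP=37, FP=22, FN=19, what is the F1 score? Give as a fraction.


Precision = 37/59 = 37/59. Recall = 37/56 = 37/56. F1 = 2*P*R/(P+R) = 74/115.

74/115


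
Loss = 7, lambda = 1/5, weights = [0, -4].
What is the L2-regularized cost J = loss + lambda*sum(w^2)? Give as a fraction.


L2 sq norm = sum(w^2) = 16. J = 7 + 1/5 * 16 = 51/5.

51/5


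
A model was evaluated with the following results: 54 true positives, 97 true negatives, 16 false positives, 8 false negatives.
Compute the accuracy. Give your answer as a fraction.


Accuracy = (TP + TN) / (TP + TN + FP + FN) = (54 + 97) / 175 = 151/175.

151/175


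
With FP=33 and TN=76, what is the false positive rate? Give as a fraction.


FPR = FP / (FP + TN) = 33 / 109 = 33/109.

33/109


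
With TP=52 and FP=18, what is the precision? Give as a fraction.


Precision = TP / (TP + FP) = 52 / 70 = 26/35.

26/35


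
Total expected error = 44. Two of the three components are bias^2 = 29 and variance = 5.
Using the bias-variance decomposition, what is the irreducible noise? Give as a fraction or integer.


Total error = bias^2 + variance + irreducible noise. So irreducible noise = 44 - 29 - 5 = 10.

10


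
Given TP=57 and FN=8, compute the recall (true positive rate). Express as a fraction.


Recall = TP / (TP + FN) = 57 / 65 = 57/65.

57/65


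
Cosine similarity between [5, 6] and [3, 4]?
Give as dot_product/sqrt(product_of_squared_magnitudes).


dot = 39. |a|^2 = 61, |b|^2 = 25. cos = 39/sqrt(1525).

39/sqrt(1525)


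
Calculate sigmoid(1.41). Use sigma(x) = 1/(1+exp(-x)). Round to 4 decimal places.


sigma(1.41) = 1/(1+e^(-1.41)) = 1/(1+0.244143) = 1/1.244143 = 0.8038.

0.8038


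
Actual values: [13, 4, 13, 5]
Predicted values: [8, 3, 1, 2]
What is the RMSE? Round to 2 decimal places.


MSE = 44.7500. RMSE = sqrt(44.7500) = 6.69.

6.69


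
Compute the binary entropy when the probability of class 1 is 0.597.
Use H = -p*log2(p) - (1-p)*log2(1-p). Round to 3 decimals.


H = -0.597*log2(0.597) - 0.403*log2(0.403) = 0.973.

0.973


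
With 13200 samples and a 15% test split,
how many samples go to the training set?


Test set = 13200 * 15% = 1980. Training set = 13200 - 1980 = 11220.

11220


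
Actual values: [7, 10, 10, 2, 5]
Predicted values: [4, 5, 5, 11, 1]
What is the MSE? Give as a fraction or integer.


MSE = (1/5) * ((7-4)^2=9 + (10-5)^2=25 + (10-5)^2=25 + (2-11)^2=81 + (5-1)^2=16). Sum = 156. MSE = 156/5.

156/5


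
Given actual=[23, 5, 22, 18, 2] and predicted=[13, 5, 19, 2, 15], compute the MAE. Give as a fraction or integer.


MAE = (1/5) * (|23-13|=10 + |5-5|=0 + |22-19|=3 + |18-2|=16 + |2-15|=13). Sum = 42. MAE = 42/5.

42/5


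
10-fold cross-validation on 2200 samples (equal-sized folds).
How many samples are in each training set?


Each validation fold has 2200/10 = 220 samples. Training set = 2200 - 220 = 1980.

1980


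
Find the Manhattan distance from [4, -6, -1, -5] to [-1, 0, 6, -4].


d = sum of absolute differences: |4--1|=5 + |-6-0|=6 + |-1-6|=7 + |-5--4|=1 = 19.

19


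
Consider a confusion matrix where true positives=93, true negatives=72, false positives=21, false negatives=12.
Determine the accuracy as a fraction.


Accuracy = (TP + TN) / (TP + TN + FP + FN) = (93 + 72) / 198 = 5/6.

5/6


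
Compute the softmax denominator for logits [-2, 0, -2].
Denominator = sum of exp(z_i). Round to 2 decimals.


Denom = e^-2=0.1353 + e^0=1.0000 + e^-2=0.1353. Sum = 1.2706, which rounds to 1.27.

1.27


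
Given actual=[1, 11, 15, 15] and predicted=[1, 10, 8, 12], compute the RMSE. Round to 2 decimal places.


MSE = 14.7500. RMSE = sqrt(14.7500) = 3.84.

3.84


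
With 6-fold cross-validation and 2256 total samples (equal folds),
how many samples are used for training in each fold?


Each validation fold has 2256/6 = 376 samples. Training set = 2256 - 376 = 1880.

1880


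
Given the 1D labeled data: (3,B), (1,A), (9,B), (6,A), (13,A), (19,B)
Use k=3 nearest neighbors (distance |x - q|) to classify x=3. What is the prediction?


Distances: |3-3|=0, |1-3|=2, |9-3|=6, |6-3|=3, |13-3|=10, |19-3|=16. 3 nearest: (3,B), (1,A), (6,A). Counts: {'B': 1, 'A': 2}. Majority class: A.

A


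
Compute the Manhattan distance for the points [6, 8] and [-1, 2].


d = sum of absolute differences: |6--1|=7 + |8-2|=6 = 13.

13


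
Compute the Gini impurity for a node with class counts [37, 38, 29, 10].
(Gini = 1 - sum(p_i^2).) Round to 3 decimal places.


Total = 114. Proportions: 37/114, 38/114, 29/114, 10/114. sum(p_i^2) = 0.2889. Gini = 1 - 0.2889 = 0.7111, which rounds to 0.711.

0.711


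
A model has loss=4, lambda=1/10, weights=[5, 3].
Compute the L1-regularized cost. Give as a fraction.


L1 norm = sum(|w|) = 8. J = 4 + 1/10 * 8 = 24/5.

24/5


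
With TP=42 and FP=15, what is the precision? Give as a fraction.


Precision = TP / (TP + FP) = 42 / 57 = 14/19.

14/19


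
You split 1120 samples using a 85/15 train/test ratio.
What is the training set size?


Test set = 1120 * 15% = 168. Training set = 1120 - 168 = 952.

952


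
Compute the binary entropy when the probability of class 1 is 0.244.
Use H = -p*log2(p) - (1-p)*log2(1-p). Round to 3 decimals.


H = -0.244*log2(0.244) - 0.756*log2(0.756) = 0.802.

0.802


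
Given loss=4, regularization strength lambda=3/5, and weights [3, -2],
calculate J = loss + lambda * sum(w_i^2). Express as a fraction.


L2 sq norm = sum(w^2) = 13. J = 4 + 3/5 * 13 = 59/5.

59/5


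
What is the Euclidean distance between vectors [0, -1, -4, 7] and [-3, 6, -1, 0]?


d = sqrt(sum of squared differences). (0--3)^2=9, (-1-6)^2=49, (-4--1)^2=9, (7-0)^2=49. Sum = 116.

sqrt(116)


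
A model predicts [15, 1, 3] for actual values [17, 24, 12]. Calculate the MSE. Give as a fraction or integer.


MSE = (1/3) * ((17-15)^2=4 + (24-1)^2=529 + (12-3)^2=81). Sum = 614. MSE = 614/3.

614/3


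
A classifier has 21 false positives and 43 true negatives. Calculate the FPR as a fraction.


FPR = FP / (FP + TN) = 21 / 64 = 21/64.

21/64


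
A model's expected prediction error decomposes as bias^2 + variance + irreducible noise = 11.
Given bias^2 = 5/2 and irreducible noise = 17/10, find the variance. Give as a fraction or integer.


Total error = bias^2 + variance + irreducible noise. So variance = 11 - 5/2 - 17/10 = 34/5.

34/5


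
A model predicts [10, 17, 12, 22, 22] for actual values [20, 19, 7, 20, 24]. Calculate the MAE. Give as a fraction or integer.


MAE = (1/5) * (|20-10|=10 + |19-17|=2 + |7-12|=5 + |20-22|=2 + |24-22|=2). Sum = 21. MAE = 21/5.

21/5


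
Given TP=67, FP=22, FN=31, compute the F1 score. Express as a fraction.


Precision = 67/89 = 67/89. Recall = 67/98 = 67/98. F1 = 2*P*R/(P+R) = 134/187.

134/187


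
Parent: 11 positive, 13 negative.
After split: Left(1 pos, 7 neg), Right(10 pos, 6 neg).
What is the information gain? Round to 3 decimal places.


H(parent) = 0.9950. H(left) = 0.5436, H(right) = 0.9544. Weighted = (8/24)*0.5436 + (16/24)*0.9544 = 0.8175. IG = 0.9950 - 0.8175 = 0.1775, which rounds to 0.178.

0.178


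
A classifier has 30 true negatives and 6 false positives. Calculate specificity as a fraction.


Specificity = TN / (TN + FP) = 30 / 36 = 5/6.

5/6


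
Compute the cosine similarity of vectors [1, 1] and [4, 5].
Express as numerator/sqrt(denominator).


dot = 9. |a|^2 = 2, |b|^2 = 41. cos = 9/sqrt(82).

9/sqrt(82)


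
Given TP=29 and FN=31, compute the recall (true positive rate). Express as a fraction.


Recall = TP / (TP + FN) = 29 / 60 = 29/60.

29/60


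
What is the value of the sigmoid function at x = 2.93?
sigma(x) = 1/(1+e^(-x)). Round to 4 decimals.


sigma(2.93) = 1/(1+e^(-2.93)) = 1/(1+0.053397) = 1/1.053397 = 0.9493.

0.9493


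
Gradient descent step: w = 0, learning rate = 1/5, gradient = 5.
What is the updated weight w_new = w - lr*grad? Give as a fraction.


w_new = 0 - 1/5 * 5 = 0 - 1 = -1.

-1


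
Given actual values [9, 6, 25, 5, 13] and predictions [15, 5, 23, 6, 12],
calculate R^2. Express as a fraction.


Mean(y) = 58/5. SS_res = 43. SS_tot = 1316/5. R^2 = 1 - 43/(1316/5) = 1101/1316.

1101/1316


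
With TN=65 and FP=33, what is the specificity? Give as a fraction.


Specificity = TN / (TN + FP) = 65 / 98 = 65/98.

65/98


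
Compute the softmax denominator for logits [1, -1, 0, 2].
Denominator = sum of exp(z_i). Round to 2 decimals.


Denom = e^1=2.7183 + e^-1=0.3679 + e^0=1.0000 + e^2=7.3891. Sum = 11.4753, which rounds to 11.48.

11.48


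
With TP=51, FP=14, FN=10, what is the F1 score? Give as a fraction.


Precision = 51/65 = 51/65. Recall = 51/61 = 51/61. F1 = 2*P*R/(P+R) = 17/21.

17/21


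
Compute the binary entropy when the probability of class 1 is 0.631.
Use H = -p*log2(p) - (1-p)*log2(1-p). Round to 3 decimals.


H = -0.631*log2(0.631) - 0.369*log2(0.369) = 0.950.

0.950


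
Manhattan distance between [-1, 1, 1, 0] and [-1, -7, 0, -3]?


d = sum of absolute differences: |-1--1|=0 + |1--7|=8 + |1-0|=1 + |0--3|=3 = 12.

12


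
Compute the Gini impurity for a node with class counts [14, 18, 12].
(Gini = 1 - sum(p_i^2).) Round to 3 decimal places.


Total = 44. Proportions: 14/44, 18/44, 12/44. sum(p_i^2) = 0.3430. Gini = 1 - 0.3430 = 0.6570, which rounds to 0.657.

0.657
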